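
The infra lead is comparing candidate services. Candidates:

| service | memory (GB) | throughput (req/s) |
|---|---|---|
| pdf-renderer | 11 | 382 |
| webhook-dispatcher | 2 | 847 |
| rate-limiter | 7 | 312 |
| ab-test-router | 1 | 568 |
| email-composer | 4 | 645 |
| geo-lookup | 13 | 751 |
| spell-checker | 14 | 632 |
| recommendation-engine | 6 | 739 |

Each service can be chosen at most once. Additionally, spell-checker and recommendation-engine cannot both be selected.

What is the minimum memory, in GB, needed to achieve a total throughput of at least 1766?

Need the lightest bundle worth ≥ 1766.
webhook-dispatcher + ab-test-router + email-composer: 2060 throughput at 7 GB.
Any bundle with less than 7 GB falls short of 1766.

7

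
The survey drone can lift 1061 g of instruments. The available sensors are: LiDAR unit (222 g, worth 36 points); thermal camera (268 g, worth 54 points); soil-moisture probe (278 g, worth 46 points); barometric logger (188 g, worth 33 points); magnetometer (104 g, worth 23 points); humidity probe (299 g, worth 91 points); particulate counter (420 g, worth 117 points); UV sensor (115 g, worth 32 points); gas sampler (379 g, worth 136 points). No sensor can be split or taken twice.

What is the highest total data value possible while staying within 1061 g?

The ratio heuristic lands on magnetometer + humidity probe + UV sensor + gas sampler (282) but leaves 164 g idle.
The 104 g tied up in magnetometer is better spent on thermal camera — total rises to 313 (1061 g).
That's the maximum — no swap from here does better than 313.

313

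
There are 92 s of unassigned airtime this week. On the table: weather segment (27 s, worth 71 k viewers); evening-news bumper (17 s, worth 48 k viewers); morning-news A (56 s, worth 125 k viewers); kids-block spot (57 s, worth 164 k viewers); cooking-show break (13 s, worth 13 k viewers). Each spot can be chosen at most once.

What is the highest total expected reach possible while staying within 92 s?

235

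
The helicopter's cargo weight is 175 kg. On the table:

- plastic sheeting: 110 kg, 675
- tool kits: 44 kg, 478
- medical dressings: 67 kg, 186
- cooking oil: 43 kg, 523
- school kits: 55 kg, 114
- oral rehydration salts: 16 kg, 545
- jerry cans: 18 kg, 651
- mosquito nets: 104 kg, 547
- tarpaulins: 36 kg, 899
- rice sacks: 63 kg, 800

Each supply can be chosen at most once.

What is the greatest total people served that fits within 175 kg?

3096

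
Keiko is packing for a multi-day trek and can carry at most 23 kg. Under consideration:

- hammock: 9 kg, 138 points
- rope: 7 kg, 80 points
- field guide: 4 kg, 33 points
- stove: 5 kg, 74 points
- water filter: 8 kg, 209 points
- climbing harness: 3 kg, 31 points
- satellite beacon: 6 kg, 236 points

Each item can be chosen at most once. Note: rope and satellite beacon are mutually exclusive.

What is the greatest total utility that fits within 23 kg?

583

Density check — satellite beacon 39.33, water filter 26.12, hammock 15.33 are the best per kg.
Hammock + water filter + satellite beacon uses 23 of the 23 kg and totals 583.
Next best is field guide + stove + water filter + satellite beacon at 552 (23 kg) — short by 31.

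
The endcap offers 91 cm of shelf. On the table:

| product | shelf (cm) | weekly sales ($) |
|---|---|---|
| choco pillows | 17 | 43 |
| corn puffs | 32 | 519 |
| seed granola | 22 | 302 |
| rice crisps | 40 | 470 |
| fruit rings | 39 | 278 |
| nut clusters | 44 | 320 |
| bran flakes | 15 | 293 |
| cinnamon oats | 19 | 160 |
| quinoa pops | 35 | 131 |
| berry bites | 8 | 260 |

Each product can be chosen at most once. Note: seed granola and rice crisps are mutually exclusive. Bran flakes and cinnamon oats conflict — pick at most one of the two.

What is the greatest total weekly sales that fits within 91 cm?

1374

By weekly sales per cm: berry bites 32.50, bran flakes 19.53, corn puffs 16.22, seed granola 13.73 lead.
Corn puffs + seed granola + bran flakes + berry bites uses 77 of the 91 cm and totals 1374.
Every other selection either busts 91 cm or breaks a pairing rule or fails to beat 1374.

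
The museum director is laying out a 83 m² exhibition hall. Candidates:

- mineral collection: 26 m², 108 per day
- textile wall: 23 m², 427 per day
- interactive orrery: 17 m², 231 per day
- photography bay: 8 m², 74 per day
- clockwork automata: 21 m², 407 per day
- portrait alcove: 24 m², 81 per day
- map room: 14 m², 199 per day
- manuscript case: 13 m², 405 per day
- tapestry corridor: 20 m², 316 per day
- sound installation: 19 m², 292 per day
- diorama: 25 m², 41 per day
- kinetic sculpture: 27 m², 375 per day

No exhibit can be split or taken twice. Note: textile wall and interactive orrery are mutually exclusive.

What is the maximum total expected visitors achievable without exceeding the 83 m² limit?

Taking textile wall + clockwork automata + manuscript case + tapestry corridor: 77 m² used, 1555 in expected visitors.
The closest alternative, textile wall + clockwork automata + manuscript case + sound installation, reaches only 1531.

1555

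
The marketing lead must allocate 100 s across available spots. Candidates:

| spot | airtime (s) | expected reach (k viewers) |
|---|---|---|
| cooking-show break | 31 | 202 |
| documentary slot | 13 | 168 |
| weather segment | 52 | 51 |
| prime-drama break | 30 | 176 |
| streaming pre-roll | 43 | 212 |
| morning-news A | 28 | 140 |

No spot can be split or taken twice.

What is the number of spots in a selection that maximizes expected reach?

Best achievable expected reach is 582.
One optimal bundle: cooking-show break + documentary slot + streaming pre-roll (87 s).
All optima have 3 spots.

3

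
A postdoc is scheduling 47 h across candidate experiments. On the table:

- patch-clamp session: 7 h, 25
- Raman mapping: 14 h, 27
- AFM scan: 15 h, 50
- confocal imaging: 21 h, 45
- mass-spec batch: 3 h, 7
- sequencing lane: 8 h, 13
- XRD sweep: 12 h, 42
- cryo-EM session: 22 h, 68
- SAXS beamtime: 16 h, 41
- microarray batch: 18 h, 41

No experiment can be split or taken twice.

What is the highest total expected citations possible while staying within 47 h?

Density check — patch-clamp session 3.57, XRD sweep 3.50, AFM scan 3.33 are the best per h.
Greedy by ratio would take patch-clamp session + AFM scan + mass-spec batch + sequencing lane + XRD sweep: 45 h used, total 137.
Dropping sequencing lane and XRD sweep frees 20 h; slotting in cryo-EM session (22 h) lifts the total to 150 at 47 h.
The closest alternative, patch-clamp session + AFM scan + cryo-EM session, reaches only 143.

150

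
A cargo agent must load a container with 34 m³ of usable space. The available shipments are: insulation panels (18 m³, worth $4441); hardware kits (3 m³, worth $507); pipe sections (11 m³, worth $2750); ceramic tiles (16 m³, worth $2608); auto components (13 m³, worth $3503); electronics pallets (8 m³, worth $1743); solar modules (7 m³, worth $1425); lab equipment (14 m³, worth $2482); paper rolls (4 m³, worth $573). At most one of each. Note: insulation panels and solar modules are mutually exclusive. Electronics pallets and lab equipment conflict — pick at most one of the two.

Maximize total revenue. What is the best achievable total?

8451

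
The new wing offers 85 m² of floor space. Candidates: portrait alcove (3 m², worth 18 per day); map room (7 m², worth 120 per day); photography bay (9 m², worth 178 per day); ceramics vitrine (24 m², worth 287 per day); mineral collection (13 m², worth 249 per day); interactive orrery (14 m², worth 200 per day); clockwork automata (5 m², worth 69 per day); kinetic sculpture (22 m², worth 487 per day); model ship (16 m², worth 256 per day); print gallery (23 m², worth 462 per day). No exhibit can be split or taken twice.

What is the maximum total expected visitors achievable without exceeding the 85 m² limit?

1632

By expected visitors per m²: kinetic sculpture 22.14, print gallery 20.09, photography bay 19.78 lead.
Greedy by ratio would take portrait alcove + map room + photography bay + mineral collection + clockwork automata + kinetic sculpture + print gallery: 82 m² used, total 1583.
Replace portrait alcove and map room and clockwork automata with model ship: the trade gains 49 net, giving 1632 at 83 m².
Next best is portrait alcove + photography bay + mineral collection + interactive orrery + kinetic sculpture + print gallery at 1594 (84 m²) — short by 38.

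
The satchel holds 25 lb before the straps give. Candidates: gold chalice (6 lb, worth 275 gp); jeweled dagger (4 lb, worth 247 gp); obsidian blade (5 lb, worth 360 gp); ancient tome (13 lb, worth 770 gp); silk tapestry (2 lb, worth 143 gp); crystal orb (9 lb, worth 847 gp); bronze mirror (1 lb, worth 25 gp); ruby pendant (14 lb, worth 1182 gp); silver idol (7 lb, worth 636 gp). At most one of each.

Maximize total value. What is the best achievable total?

2172

Ranking by ratio (value/lb): crystal orb 94.11, silver idol 90.86, ruby pendant 84.43.
Filling by ratio: obsidian blade + silk tapestry + crystal orb + bronze mirror + silver idol for 2011, with 1 lb left unused.
Dropping obsidian blade and bronze mirror and silver idol frees 13 lb; slotting in ruby pendant (14 lb) lifts the total to 2172 at 25 lb.
The closest alternative, jeweled dagger + obsidian blade + crystal orb + silver idol, reaches only 2090.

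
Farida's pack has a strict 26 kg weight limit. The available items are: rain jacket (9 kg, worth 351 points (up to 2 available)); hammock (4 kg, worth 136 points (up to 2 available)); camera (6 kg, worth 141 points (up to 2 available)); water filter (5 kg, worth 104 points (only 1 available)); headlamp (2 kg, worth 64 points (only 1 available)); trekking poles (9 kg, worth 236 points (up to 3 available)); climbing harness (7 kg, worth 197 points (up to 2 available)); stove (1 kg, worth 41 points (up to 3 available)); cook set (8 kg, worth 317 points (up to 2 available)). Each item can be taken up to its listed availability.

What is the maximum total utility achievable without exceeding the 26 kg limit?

1026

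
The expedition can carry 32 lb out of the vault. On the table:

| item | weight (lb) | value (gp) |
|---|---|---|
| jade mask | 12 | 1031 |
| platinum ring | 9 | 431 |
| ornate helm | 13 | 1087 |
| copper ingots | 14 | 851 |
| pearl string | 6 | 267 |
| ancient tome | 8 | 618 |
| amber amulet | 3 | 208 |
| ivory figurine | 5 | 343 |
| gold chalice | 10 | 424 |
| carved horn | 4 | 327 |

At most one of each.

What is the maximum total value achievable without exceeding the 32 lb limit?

2653

Ranking by ratio (value/lb): jade mask 85.92, ornate helm 83.62, carved horn 81.75.
Best packing: jade mask + ornate helm + amber amulet + carved horn — 32 lb, 2653 total.
Next best is jade mask + ancient tome + amber amulet + ivory figurine + carved horn at 2527 (32 lb) — short by 126.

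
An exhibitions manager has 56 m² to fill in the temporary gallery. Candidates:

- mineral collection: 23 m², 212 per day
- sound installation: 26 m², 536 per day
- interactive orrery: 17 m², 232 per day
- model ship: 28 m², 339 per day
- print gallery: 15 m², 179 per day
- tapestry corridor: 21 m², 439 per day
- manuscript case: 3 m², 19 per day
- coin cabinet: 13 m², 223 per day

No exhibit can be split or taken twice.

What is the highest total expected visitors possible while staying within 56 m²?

994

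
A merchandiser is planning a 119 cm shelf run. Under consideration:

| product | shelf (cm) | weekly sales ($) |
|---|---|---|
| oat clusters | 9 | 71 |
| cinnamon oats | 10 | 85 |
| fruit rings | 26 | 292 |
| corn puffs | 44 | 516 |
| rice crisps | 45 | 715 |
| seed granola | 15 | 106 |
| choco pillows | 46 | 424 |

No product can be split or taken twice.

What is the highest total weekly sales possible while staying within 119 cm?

1523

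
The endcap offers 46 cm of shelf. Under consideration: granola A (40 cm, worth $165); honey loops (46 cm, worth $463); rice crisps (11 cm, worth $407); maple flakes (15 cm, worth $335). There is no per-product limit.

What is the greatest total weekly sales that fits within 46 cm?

1628

4×rice crisps uses 44 of the 46 cm and totals 1628.
Nothing else within 46 cm beats 1628.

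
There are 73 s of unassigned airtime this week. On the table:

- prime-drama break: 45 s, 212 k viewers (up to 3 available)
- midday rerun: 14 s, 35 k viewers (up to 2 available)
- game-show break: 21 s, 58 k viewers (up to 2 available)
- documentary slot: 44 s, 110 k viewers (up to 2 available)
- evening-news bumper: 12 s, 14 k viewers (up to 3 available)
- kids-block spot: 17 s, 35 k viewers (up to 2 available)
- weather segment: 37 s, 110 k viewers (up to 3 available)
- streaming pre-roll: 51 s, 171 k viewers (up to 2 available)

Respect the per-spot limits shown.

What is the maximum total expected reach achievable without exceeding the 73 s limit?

A density-first pass picks prime-drama break + game-show break — 270 at 66 s.
Replace game-show break with 2×midday rerun: the trade gains 12 net, giving 282 at 73 s.
Every other selection either busts 73 s or exceeds an availability limit or fails to beat 282.

282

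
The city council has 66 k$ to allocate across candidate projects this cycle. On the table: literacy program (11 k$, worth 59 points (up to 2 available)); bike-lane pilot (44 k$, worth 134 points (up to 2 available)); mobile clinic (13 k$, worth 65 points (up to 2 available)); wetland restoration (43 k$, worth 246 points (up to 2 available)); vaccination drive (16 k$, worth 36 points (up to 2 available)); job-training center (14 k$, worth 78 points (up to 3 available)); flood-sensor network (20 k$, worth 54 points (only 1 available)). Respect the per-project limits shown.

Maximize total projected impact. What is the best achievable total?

Taking the top-ratio projects first gives wetland restoration + job-training center for 324 (57 k$).
Dropping job-training center frees 14 k$; slotting in 2×literacy program (22 k$) lifts the total to 364 at 65 k$.
The spare 1 k$ is too small for any remaining project, and no exchange beats 364.

364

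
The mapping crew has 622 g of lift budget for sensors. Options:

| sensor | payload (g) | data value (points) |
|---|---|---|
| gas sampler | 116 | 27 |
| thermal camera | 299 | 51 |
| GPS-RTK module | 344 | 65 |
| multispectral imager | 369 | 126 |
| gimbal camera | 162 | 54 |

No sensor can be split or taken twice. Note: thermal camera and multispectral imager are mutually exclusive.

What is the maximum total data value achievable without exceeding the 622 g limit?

180

Taking multispectral imager + gimbal camera: 531 g used, 180 in data value.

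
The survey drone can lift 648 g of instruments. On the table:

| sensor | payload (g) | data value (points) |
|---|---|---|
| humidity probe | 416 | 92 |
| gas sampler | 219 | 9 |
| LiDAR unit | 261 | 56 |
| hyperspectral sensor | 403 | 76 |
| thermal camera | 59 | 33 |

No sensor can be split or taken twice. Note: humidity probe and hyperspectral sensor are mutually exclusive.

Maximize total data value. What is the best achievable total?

125

Density check — thermal camera 0.56, humidity probe 0.22, LiDAR unit 0.21, hyperspectral sensor 0.19 are the best per g.
Best packing: humidity probe + thermal camera — 475 g, 125 total.
An exhaustive check of the 32 subsets confirms 125.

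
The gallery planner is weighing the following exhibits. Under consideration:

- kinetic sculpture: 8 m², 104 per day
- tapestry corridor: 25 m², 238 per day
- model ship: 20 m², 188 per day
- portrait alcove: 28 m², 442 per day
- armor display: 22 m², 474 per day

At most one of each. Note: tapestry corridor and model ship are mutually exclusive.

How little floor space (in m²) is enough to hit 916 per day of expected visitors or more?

50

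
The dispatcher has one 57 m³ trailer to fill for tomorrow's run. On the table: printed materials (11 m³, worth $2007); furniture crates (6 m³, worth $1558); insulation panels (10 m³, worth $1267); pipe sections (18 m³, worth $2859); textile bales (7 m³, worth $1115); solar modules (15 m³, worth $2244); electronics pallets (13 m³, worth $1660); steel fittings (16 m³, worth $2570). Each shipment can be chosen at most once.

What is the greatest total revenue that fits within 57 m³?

The ratio heuristic lands on printed materials + furniture crates + textile bales + solar modules + steel fittings (9494) but leaves 2 m³ idle.
Dropping steel fittings frees 16 m³; slotting in pipe sections (18 m³) lifts the total to 9783 at 57 m³.

9783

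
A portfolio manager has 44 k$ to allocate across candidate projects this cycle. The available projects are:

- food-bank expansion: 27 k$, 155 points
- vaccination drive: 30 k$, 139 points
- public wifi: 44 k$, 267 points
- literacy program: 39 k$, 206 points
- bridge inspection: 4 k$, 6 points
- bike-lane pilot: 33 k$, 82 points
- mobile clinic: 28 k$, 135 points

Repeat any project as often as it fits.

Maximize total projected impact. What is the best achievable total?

Public wifi uses 44 of the 44 k$ and totals 267.
No other feasible combination exceeds 267.

267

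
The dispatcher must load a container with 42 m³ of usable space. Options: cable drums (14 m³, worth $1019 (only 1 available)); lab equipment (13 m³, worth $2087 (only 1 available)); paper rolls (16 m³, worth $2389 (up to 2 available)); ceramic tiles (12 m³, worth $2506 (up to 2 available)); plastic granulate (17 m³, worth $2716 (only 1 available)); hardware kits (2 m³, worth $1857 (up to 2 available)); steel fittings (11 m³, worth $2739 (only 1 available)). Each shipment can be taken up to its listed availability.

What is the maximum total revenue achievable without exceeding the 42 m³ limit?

Best packing: 2×ceramic tiles + 2×hardware kits + steel fittings — 39 m³, 11465 total.
The spare 3 m³ is too small for any remaining shipment, and no exchange beats 11465.

11465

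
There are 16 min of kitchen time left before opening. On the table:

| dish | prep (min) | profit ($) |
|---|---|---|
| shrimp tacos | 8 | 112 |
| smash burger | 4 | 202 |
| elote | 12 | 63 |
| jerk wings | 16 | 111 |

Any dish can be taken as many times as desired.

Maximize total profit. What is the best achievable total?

Ranking by ratio (profit/min): smash burger 50.50, shrimp tacos 14.00, jerk wings 6.94, elote 5.25.
Best packing: 4×smash burger — 16 min, 808 total.
Every other selection either busts 16 min or fails to beat 808.

808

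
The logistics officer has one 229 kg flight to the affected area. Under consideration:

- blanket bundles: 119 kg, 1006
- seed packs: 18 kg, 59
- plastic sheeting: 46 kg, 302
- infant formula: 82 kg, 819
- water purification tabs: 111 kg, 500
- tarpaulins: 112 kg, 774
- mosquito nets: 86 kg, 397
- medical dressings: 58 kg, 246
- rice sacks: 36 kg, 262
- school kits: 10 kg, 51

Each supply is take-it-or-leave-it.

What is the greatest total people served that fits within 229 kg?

The ratio ordering already packs tightly: blanket bundles + seed packs + infant formula + school kits, 229 kg, 1935.

1935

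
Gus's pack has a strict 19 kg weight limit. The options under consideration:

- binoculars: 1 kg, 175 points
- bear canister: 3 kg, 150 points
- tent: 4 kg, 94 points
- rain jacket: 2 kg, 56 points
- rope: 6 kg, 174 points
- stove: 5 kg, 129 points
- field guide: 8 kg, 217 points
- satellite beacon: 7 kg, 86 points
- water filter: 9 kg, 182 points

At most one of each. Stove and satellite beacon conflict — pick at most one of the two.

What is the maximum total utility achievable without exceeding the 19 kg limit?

By utility per kg: binoculars 175.00, bear canister 50.00, rope 29.00 lead.
Filling by ratio: binoculars + bear canister + rain jacket + rope + stove for 684, with 2 kg left unused.
Dropping rope frees 6 kg; slotting in field guide (8 kg) lifts the total to 727 at 19 kg.
That's the maximum — no feasible swap from here does better than 727.

727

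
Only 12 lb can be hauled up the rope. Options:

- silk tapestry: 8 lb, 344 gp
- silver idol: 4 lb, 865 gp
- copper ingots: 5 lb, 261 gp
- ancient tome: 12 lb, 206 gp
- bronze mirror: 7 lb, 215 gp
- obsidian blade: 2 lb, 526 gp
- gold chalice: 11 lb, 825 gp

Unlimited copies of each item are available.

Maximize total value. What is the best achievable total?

3156

Best packing: 6×obsidian blade — 12 lb, 3156 total.
Every other selection either busts 12 lb or fails to beat 3156.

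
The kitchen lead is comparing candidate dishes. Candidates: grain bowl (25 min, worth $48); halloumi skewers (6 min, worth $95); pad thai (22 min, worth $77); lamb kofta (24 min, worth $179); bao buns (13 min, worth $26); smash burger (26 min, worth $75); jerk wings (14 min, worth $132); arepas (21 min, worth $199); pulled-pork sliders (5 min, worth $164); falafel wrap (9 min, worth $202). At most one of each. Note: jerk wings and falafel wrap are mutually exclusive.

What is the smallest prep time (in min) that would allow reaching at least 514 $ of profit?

Minimise min subject to total profit ≥ 514.
arepas + pulled-pork sliders + falafel wrap: 565 profit at 35 min.
No combination under 35 min hits 514.

35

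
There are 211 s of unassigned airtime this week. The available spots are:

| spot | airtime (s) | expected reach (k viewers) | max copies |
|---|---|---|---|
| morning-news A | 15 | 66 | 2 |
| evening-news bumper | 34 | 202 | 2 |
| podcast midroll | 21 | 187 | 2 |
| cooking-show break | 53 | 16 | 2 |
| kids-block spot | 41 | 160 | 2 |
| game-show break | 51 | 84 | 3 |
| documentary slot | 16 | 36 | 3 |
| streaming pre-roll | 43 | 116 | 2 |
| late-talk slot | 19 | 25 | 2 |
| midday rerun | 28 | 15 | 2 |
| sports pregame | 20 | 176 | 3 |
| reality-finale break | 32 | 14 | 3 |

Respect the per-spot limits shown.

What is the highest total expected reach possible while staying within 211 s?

By expected reach per s: podcast midroll 8.90, sports pregame 8.80, evening-news bumper 5.94 lead.
Taking the top-ratio spots first gives 2×morning-news A + 2×evening-news bumper + 2×podcast midroll + 3×sports pregame for 1438 (200 s).
Replace 2×morning-news A with kids-block spot: the trade gains 28 net, giving 1466 at 211 s.

1466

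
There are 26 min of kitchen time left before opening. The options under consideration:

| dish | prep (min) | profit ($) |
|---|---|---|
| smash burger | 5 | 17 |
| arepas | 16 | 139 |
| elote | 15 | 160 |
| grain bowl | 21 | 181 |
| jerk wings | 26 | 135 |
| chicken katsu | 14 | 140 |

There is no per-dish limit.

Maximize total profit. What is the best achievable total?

A density-first pass picks 2×smash burger + elote — 194 at 25 min.
Replace smash burger and elote with grain bowl: the trade gains 4 net, giving 198 at 26 min.

198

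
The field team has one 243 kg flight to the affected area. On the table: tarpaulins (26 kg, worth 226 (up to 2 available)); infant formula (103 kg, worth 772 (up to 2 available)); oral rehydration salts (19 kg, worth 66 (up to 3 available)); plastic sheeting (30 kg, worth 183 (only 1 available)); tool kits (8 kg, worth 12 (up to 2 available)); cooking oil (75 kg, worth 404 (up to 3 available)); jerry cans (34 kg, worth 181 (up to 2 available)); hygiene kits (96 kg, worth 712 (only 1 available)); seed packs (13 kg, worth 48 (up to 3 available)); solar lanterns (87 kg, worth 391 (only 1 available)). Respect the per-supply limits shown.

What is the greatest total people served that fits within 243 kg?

Greedy by ratio would take 2×tarpaulins + infant formula + plastic sheeting + tool kits + jerry cans + seed packs: 240 kg used, total 1648.
Reworking the packing: tarpaulins + 2×infant formula + tool kits uses 240 kg and improves the total to 1782.
Nothing else within 243 kg beats 1782.

1782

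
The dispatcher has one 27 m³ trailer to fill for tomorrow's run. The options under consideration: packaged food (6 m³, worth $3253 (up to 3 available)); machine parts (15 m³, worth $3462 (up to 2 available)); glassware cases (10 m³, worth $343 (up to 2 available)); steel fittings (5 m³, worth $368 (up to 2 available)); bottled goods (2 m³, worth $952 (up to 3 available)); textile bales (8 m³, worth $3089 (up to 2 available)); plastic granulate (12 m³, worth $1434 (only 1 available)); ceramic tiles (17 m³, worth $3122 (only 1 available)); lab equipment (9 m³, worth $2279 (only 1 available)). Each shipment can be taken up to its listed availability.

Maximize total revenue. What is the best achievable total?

Density check — packaged food 542.17, bottled goods 476.00, textile bales 386.12 are the best per m³.
Greedy by ratio would take 3×packaged food + 3×bottled goods: 24 m³ used, total 12615.
Dropping 3×bottled goods frees 6 m³; slotting in textile bales (8 m³) lifts the total to 12848 at 26 m³.
No other feasible combination exceeds 12848.

12848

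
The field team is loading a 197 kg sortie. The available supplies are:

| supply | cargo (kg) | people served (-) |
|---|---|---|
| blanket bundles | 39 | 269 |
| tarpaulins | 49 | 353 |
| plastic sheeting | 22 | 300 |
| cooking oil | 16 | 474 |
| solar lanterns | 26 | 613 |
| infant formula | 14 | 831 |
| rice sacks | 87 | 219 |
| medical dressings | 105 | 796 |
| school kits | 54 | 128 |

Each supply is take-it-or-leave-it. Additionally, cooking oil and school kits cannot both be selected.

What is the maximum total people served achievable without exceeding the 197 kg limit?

Ranking by ratio (people served/kg): infant formula 59.36, cooking oil 29.62, solar lanterns 23.58.
The ratio ordering already packs tightly: plastic sheeting + cooking oil + solar lanterns + infant formula + medical dressings, 183 kg, 3014.
An exhaustive check of the 512 subsets confirms 3014.

3014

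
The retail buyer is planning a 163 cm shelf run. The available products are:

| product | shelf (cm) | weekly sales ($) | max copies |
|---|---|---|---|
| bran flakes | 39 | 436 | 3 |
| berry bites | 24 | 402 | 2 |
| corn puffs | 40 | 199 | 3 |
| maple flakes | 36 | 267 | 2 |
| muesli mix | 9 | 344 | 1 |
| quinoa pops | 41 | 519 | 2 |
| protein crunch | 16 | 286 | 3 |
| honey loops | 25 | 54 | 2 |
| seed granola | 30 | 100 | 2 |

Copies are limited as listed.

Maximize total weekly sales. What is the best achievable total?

By weekly sales per cm: muesli mix 38.22, protein crunch 17.88, berry bites 16.75 lead.
Greedy by ratio would take 2×berry bites + muesli mix + quinoa pops + 3×protein crunch: 146 cm used, total 2525.
The 24 cm tied up in berry bites is better spent on quinoa pops — total rises to 2642 (163 cm).
Every other selection either busts 163 cm or exceeds an availability limit or fails to beat 2642.

2642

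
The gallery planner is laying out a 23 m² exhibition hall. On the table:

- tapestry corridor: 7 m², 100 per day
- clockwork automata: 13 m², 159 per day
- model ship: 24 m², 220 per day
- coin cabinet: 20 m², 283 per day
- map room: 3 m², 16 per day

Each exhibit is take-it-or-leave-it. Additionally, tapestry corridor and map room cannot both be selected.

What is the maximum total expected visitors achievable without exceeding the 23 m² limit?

By expected visitors per m²: tapestry corridor 14.29, coin cabinet 14.15, clockwork automata 12.23 lead.
Best packing: coin cabinet + map room — 23 m², 299 total.
The closest alternative, coin cabinet, reaches only 283.

299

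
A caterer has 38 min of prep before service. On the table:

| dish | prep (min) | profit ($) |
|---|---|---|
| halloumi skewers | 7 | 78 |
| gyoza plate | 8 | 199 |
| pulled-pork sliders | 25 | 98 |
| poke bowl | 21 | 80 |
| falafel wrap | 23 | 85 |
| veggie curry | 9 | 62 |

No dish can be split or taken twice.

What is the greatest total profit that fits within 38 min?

362

Filling by ratio: halloumi skewers + gyoza plate + veggie curry for 339, with 14 min left unused.
Dropping veggie curry frees 9 min; slotting in falafel wrap (23 min) lifts the total to 362 at 38 min.
An exhaustive check of the 64 subsets confirms 362.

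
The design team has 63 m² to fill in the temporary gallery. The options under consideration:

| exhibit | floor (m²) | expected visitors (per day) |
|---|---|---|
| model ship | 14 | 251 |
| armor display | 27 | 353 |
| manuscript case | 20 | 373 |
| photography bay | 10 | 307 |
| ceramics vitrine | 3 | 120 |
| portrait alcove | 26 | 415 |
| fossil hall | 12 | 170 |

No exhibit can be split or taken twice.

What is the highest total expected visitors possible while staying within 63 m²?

1221

The ratio ordering already packs tightly: model ship + manuscript case + photography bay + ceramics vitrine + fossil hall, 59 m², 1221.
No other feasible combination exceeds 1221.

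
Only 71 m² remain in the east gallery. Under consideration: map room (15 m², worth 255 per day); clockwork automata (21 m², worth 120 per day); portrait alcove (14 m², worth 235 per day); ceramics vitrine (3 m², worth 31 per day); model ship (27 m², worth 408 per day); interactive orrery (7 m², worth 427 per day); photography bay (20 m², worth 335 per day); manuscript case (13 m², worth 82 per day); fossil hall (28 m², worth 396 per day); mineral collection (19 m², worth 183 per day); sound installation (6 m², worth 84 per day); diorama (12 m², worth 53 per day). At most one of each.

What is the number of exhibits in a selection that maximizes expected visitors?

Best achievable expected visitors is 1436.
For example portrait alcove + ceramics vitrine + model ship + interactive orrery + photography bay achieves it, using 71 m².
Every optimal selection uses 5 exhibits.

5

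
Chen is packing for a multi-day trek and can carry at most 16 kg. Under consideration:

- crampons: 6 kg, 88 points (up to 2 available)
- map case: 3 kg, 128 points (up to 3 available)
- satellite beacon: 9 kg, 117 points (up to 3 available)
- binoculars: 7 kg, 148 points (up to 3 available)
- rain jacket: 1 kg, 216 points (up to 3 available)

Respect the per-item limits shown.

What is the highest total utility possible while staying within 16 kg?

1052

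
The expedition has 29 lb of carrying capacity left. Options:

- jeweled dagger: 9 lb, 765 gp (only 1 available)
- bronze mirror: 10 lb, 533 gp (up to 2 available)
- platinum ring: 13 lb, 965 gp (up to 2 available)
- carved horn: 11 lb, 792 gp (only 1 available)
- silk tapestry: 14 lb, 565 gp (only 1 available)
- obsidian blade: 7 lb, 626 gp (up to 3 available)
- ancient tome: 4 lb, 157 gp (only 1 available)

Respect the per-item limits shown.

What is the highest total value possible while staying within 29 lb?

Taking the top-ratio items first gives 3×obsidian blade + ancient tome for 2035 (25 lb).
Replace 2×obsidian blade and ancient tome with jeweled dagger + platinum ring: the trade gains 321 net, giving 2356 at 29 lb.

2356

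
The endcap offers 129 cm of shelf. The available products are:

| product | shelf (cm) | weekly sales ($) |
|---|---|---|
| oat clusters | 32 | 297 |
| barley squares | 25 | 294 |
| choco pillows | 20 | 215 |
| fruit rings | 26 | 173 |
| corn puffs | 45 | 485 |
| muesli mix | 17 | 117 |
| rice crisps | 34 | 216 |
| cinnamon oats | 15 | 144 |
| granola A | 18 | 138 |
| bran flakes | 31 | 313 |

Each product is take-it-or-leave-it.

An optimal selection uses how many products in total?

Optimal total is 1310.
oat clusters + choco pillows + corn puffs + bran flakes hits 1310 at 128 cm.
Every optimal selection uses 4 products.

4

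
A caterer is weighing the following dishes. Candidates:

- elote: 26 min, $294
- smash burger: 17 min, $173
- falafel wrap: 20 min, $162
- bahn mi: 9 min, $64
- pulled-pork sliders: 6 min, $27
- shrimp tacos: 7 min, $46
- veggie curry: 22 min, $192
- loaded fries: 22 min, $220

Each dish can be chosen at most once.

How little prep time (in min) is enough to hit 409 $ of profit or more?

43

Need the lightest bundle worth ≥ 409.
elote + smash burger reaches 467 using 43 min.
Any bundle with less than 43 min falls short of 409.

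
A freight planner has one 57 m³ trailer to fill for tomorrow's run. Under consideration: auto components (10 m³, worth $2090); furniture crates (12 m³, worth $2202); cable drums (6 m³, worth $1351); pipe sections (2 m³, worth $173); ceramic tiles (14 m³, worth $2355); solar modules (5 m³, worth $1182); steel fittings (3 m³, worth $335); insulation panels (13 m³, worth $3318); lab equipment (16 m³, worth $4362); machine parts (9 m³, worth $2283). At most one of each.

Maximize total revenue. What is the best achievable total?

13739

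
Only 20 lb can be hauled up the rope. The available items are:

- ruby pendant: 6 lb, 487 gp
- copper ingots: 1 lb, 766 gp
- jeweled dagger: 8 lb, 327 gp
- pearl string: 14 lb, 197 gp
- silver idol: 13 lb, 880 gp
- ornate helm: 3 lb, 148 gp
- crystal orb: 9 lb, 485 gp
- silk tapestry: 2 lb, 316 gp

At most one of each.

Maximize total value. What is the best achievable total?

2133

The ratio heuristic lands on ruby pendant + copper ingots + crystal orb + silk tapestry (2054) but leaves 2 lb idle.
Dropping crystal orb and silk tapestry frees 11 lb; slotting in silver idol (13 lb) lifts the total to 2133 at 20 lb.
No other feasible combination exceeds 2133.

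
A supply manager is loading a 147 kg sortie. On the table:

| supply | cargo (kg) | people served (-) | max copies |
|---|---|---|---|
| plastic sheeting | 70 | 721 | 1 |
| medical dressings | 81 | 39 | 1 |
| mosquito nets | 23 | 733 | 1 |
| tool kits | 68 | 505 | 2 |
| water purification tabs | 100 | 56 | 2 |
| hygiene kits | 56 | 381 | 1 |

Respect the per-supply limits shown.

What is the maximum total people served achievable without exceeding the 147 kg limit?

The ratio heuristic lands on plastic sheeting + mosquito nets (1454) but leaves 54 kg idle.
The 70 kg tied up in plastic sheeting is better spent on tool kits + hygiene kits — total rises to 1619 (147 kg).

1619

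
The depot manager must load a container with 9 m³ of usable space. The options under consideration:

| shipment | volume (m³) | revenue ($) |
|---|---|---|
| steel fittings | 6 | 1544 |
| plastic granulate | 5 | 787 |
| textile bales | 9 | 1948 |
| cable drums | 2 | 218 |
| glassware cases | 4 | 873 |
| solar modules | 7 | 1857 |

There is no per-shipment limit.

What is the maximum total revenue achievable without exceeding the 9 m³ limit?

2075

Best packing: cable drums + solar modules — 9 m³, 2075 total.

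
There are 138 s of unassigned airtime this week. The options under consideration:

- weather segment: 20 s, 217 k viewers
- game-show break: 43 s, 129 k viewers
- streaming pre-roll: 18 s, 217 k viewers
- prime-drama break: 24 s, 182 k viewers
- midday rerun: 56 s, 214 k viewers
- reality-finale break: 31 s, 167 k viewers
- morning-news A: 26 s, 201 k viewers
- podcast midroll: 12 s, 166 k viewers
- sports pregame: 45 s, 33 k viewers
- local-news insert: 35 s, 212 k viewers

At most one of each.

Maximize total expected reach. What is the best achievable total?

Weather segment + streaming pre-roll + prime-drama break + morning-news A + podcast midroll + local-news insert uses 135 of the 138 s and totals 1195.
No other feasible combination exceeds 1195.

1195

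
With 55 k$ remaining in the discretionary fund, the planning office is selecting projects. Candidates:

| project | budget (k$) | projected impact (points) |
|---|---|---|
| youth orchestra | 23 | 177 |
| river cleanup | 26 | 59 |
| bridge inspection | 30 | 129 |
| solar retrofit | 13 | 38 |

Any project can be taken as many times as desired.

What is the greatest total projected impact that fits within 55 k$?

354

Taking 2×youth orchestra: 46 k$ used, 354 in projected impact.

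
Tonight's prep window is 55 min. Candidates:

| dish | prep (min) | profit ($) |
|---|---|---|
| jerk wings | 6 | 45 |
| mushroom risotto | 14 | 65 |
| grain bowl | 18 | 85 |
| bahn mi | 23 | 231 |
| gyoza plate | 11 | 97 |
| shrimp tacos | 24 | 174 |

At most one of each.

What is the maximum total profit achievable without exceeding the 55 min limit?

Ranking by ratio (profit/min): bahn mi 10.04, gyoza plate 8.82, jerk wings 7.50, shrimp tacos 7.25.
Taking the top-ratio dishes first gives jerk wings + mushroom risotto + bahn mi + gyoza plate for 438 (54 min).
Dropping mushroom risotto and gyoza plate frees 25 min; slotting in shrimp tacos (24 min) lifts the total to 450 at 53 min.
An exhaustive check of the 64 subsets confirms 450.

450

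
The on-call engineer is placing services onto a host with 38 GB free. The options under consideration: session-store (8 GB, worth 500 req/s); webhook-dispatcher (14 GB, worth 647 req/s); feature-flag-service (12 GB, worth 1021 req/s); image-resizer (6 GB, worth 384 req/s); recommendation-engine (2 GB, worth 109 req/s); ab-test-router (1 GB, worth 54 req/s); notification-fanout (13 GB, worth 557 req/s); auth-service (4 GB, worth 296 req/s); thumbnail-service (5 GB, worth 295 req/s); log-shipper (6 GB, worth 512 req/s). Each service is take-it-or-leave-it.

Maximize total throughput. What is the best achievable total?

Density check — log-shipper 85.33, feature-flag-service 85.08, auth-service 74.00 are the best per GB.
Session-store + feature-flag-service + image-resizer + recommendation-engine + auth-service + log-shipper uses 38 of the 38 GB and totals 2822.
No other feasible combination exceeds 2822.

2822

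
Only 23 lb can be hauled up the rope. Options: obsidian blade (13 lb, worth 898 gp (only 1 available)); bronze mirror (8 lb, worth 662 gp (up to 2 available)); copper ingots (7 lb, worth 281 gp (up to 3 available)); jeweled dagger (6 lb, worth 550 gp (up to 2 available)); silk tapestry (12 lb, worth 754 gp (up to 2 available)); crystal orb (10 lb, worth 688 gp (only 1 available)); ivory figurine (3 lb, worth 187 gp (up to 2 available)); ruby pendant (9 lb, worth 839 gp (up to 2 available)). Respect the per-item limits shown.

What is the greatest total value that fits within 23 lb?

2051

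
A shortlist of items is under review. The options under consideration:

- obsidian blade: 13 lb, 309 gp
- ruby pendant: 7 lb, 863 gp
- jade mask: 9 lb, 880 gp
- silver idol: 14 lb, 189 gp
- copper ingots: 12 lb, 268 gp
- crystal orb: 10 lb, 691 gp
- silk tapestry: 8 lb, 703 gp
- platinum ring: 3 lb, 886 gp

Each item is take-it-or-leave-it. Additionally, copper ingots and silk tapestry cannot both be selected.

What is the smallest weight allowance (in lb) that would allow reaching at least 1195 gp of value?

10

Look for the lowest-weight combination reaching 1195.
Taking ruby pendant + platinum ring gives 1749 (≥ 1195) for 10 lb.
Below 10 lb the best achievable stays under 1195.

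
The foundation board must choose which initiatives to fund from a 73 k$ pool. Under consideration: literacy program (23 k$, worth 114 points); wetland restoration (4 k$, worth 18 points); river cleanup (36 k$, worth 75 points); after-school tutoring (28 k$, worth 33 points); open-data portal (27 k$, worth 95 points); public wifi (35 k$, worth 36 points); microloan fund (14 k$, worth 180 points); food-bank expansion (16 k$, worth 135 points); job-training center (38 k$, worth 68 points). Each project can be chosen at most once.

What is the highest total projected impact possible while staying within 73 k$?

Best packing: literacy program + wetland restoration + microloan fund + food-bank expansion — 57 k$, 447 total.
Every other selection either busts 73 k$ or fails to beat 447.

447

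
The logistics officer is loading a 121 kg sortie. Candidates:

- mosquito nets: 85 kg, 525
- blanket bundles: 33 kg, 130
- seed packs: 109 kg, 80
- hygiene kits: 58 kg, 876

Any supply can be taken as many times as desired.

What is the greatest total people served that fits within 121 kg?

Taking 2×hygiene kits: 116 kg used, 1752 in people served.

1752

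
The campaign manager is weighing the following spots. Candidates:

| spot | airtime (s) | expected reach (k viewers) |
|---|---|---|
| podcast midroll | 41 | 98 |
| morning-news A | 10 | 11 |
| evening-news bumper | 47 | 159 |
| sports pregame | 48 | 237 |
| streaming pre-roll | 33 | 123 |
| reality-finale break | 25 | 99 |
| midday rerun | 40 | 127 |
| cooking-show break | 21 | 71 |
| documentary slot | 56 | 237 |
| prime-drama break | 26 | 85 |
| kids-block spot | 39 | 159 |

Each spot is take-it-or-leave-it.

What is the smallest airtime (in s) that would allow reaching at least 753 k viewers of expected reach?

Minimise s subject to total expected reach ≥ 753.
Taking sports pregame + streaming pre-roll + documentary slot + kids-block spot gives 756 (≥ 753) for 176 s.
No combination under 176 s hits 753.

176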